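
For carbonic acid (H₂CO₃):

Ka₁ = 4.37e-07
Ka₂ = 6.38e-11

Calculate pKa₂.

pKa₂ = -log(Ka₂) = -log(6.38e-11) = 10.20.

pK_{a2} = 10.20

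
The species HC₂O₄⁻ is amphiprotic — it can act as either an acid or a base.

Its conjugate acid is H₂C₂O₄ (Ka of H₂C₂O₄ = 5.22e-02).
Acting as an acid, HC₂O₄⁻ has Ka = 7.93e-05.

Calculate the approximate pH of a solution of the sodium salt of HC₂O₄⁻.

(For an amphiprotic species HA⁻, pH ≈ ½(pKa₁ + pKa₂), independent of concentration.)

pKa₁ = -log(5.22e-02) = 1.28; pKa₂ = -log(7.93e-05) = 4.10. For an amphiprotic species, pH ≈ ½(pKa₁ + pKa₂) = ½(1.28 + 4.10) = 2.69.

pH = 2.69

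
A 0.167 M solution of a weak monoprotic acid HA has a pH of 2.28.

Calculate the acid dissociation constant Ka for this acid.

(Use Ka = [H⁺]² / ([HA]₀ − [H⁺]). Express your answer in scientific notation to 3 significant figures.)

[H⁺] = 10^(−pH) = 10^(−2.28) = 5.248e-03 M. For HA ⇌ H⁺ + A⁻, Ka = [H⁺][A⁻]/[HA] = [H⁺]² / ([HA]₀ − [H⁺]) = (5.248e-03)² / (0.167 − 5.248e-03) = 1.70e-04.

K_a = 1.70e-04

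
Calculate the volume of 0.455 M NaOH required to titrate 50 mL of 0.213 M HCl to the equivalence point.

At equivalence: moles acid = moles base. moles HCl = 0.213 × 50/1000 = 0.01065 mol. V_base = moles / 0.455 × 1000 = 23.4 mL.

V_{base} = 23.4 mL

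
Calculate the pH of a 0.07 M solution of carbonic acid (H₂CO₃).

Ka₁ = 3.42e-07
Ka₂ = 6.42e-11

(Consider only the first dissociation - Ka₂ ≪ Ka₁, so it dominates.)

First dissociation dominates. From Ka₁ = [H⁺][HA⁻]/[H₂A], x² + Ka₁·x − Ka₁·C = 0 with C = 0.07 M and Ka₁ = 3.42e-07. Solving: [H⁺] = (−Ka₁ + √(Ka₁² + 4·Ka₁·C)) / 2 = 1.5455e-04 M. pH = -log(1.5455e-04) = 3.81.

pH = 3.81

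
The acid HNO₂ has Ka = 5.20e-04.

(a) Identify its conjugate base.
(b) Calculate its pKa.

(a) The conjugate base is formed by removing one H⁺ from HNO₂, giving NO₂⁻. (b) pKa = -log(Ka) = -log(5.20e-04) = 3.28.

Conjugate base: NO₂⁻; pK_a = 3.28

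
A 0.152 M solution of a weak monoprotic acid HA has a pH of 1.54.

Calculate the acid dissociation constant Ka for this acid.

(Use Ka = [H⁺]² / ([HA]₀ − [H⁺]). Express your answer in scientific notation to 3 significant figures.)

[H⁺] = 10^(−pH) = 10^(−1.54) = 2.884e-02 M. For HA ⇌ H⁺ + A⁻, Ka = [H⁺][A⁻]/[HA] = [H⁺]² / ([HA]₀ − [H⁺]) = (2.884e-02)² / (0.152 − 2.884e-02) = 6.75e-03.

K_a = 6.75e-03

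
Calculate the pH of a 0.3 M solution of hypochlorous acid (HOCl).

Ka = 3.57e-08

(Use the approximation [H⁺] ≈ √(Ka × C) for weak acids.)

[H⁺] = √(Ka × C) = √(3.57e-08 × 0.3) = 1.0349e-04. pH = -log(1.0349e-04)

pH = 3.99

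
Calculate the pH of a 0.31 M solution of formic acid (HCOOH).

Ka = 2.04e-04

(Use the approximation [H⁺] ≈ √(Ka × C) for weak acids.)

[H⁺] = √(Ka × C) = √(2.04e-04 × 0.31) = 7.9524e-03. pH = -log(7.9524e-03)

pH = 2.10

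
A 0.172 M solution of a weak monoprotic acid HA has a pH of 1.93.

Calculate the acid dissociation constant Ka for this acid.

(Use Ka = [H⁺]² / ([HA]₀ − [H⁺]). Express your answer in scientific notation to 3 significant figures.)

[H⁺] = 10^(−pH) = 10^(−1.93) = 1.175e-02 M. For HA ⇌ H⁺ + A⁻, Ka = [H⁺][A⁻]/[HA] = [H⁺]² / ([HA]₀ − [H⁺]) = (1.175e-02)² / (0.172 − 1.175e-02) = 8.61e-04.

K_a = 8.61e-04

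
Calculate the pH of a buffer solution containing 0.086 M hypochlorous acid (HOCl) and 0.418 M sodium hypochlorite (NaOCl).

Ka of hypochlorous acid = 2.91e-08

pKa = -log(2.91e-08) = 7.54. pH = pKa + log([A⁻]/[HA]) = 7.54 + log(0.418/0.086)

pH = 8.22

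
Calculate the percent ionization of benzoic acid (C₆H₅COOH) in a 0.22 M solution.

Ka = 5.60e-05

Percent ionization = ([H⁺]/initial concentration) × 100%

Using Ka equilibrium: x² + Ka×x - Ka×C = 0. Solving: [H⁺] = 3.4821e-03. Percent = (3.4821e-03/0.22) × 100

Percent ionization = 1.58%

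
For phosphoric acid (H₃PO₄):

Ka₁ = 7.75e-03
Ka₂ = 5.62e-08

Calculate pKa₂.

pKa₂ = -log(Ka₂) = -log(5.62e-08) = 7.25.

pK_{a2} = 7.25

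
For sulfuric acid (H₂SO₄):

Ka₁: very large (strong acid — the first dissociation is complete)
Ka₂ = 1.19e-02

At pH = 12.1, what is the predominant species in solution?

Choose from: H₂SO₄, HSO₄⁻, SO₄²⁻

The first dissociation is complete, so H₂SO₄ itself is never the predominant species in water; pKa₂ = -log(1.19e-02) = 1.92. For a polyprotic acid the predominant species crosses at each pKa: below pKa_n the protonated form dominates, above it the deprotonated form does. At pH = 12.1, the predominant species is SO₄²⁻.

SO₄²⁻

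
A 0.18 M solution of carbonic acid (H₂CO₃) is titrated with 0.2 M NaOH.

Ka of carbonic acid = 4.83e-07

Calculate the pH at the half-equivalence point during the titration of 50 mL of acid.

At half-equivalence [HA] = [A⁻], so Henderson-Hasselbalch gives pH = pKa = -log(4.83e-07) = 6.32.

pH = pKa = 6.32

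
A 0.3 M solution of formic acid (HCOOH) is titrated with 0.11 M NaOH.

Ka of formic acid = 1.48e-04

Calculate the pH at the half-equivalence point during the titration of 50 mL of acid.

At half-equivalence [HA] = [A⁻], so Henderson-Hasselbalch gives pH = pKa = -log(1.48e-04) = 3.83.

pH = pKa = 3.83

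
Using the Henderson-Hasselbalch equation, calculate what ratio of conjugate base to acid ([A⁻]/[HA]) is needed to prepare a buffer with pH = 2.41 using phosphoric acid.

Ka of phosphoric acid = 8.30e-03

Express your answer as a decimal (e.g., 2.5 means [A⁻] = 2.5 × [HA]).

pKa = -log(8.30e-03) = 2.0809. pH = pKa + log([A⁻]/[HA]), so log([A⁻]/[HA]) = pH − pKa = 2.41 − 2.0809 = 0.3291. [A⁻]/[HA] = 10^(0.3291) = 2.13

[A⁻]/[HA] = 2.13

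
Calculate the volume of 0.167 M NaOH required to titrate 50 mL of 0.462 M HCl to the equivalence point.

At equivalence: moles acid = moles base. moles HCl = 0.462 × 50/1000 = 0.0231 mol. V_base = moles / 0.167 × 1000 = 138.3 mL.

V_{base} = 138.3 mL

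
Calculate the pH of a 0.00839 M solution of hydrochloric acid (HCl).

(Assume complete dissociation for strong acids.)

[H⁺] = 0.00839 M for strong acid. pH = -log[H⁺] = -log(0.00839)

pH = 2.08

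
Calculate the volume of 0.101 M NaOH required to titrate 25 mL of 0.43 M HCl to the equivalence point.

At equivalence: moles acid = moles base. moles HCl = 0.43 × 25/1000 = 0.01075 mol. V_base = moles / 0.101 × 1000 = 106.4 mL.

V_{base} = 106.4 mL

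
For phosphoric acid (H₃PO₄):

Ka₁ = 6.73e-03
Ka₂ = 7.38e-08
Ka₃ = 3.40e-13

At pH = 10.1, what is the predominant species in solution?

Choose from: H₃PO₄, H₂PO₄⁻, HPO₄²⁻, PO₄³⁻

pKa₁ = 2.17, pKa₂ = 7.13, pKa₃ = 12.47. For a polyprotic acid the predominant species crosses at each pKa: below pKa_n the protonated form dominates, above it the deprotonated form does. At pH = 10.1, the predominant species is HPO₄²⁻.

HPO₄²⁻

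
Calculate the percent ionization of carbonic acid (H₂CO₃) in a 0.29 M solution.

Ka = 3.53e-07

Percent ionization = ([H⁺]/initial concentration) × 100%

Using Ka equilibrium: x² + Ka×x - Ka×C = 0. Solving: [H⁺] = 3.1978e-04. Percent = (3.1978e-04/0.29) × 100

Percent ionization = 0.11%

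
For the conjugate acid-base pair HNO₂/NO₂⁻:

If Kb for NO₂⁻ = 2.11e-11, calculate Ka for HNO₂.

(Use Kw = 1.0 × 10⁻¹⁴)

For a conjugate pair Ka × Kb = Kw, so Ka = Kw/Kb = 1.0 × 10⁻¹⁴ / 2.11e-11 = 4.74e-04.

K_a = 4.74e-04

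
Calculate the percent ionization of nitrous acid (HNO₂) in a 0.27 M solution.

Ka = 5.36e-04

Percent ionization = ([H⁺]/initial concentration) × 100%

Using Ka equilibrium: x² + Ka×x - Ka×C = 0. Solving: [H⁺] = 1.1765e-02. Percent = (1.1765e-02/0.27) × 100

Percent ionization = 4.36%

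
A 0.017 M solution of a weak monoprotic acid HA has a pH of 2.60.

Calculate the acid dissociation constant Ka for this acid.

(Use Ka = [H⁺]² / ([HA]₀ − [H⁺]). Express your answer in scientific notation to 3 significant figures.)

[H⁺] = 10^(−pH) = 10^(−2.60) = 2.512e-03 M. For HA ⇌ H⁺ + A⁻, Ka = [H⁺][A⁻]/[HA] = [H⁺]² / ([HA]₀ − [H⁺]) = (2.512e-03)² / (0.017 − 2.512e-03) = 4.35e-04.

K_a = 4.35e-04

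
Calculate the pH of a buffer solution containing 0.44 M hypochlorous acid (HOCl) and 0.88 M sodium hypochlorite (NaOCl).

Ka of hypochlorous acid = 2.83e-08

pKa = -log(2.83e-08) = 7.55. pH = pKa + log([A⁻]/[HA]) = 7.55 + log(0.88/0.44)

pH = 7.85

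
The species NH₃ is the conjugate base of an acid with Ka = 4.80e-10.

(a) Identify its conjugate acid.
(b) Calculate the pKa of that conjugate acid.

(a) The conjugate acid is formed by adding one H⁺ to NH₃, giving NH₄⁺. (b) pKa = -log(Ka) = -log(4.80e-10) = 9.32.

Conjugate acid: NH₄⁺; pK_a = 9.32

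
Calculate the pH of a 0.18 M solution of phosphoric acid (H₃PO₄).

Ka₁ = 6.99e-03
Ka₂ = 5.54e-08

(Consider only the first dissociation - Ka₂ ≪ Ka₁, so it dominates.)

First dissociation dominates. From Ka₁ = [H⁺][HA⁻]/[H₂A], x² + Ka₁·x − Ka₁·C = 0 with C = 0.18 M and Ka₁ = 6.99e-03. Solving: [H⁺] = (−Ka₁ + √(Ka₁² + 4·Ka₁·C)) / 2 = 3.2148e-02 M. pH = -log(3.2148e-02) = 1.49.

pH = 1.49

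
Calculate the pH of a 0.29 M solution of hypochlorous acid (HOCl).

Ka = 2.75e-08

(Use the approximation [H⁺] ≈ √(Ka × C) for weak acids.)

[H⁺] = √(Ka × C) = √(2.75e-08 × 0.29) = 8.9303e-05. pH = -log(8.9303e-05)

pH = 4.05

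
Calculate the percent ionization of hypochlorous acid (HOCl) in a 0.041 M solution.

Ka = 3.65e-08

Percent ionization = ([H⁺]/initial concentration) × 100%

Using Ka equilibrium: x² + Ka×x - Ka×C = 0. Solving: [H⁺] = 3.8666e-05. Percent = (3.8666e-05/0.041) × 100

Percent ionization = 0.0943%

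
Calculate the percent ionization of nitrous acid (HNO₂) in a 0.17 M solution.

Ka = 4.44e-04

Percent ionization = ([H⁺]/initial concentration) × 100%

Using Ka equilibrium: x² + Ka×x - Ka×C = 0. Solving: [H⁺] = 8.4688e-03. Percent = (8.4688e-03/0.17) × 100

Percent ionization = 4.98%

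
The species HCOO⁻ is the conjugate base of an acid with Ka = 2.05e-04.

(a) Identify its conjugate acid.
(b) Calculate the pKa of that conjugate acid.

(a) The conjugate acid is formed by adding one H⁺ to HCOO⁻, giving HCOOH. (b) pKa = -log(Ka) = -log(2.05e-04) = 3.69.

Conjugate acid: HCOOH; pK_a = 3.69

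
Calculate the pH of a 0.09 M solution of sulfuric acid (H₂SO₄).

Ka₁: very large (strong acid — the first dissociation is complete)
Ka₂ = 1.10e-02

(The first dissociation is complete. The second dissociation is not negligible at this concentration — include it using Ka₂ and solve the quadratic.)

First dissociation is complete: [H⁺]₀ = [HSO₄⁻]₀ = C = 0.09 M. Second dissociation HSO₄⁻ ⇌ H⁺ + SO₄²⁻: let x = [SO₄²⁻]. Ka₂ = (C + x)·x / (C − x) = 1.10e-02 → x² + (C + Ka₂)·x − Ka₂·C = 0 → x² + 0.10100·x − 9.900e-04 = 0. x = (−0.10100 + √(0.10100² + 4 × 9.900e-04)) / 2 = 9.0000e-03 M. [H⁺] = C + x = 0.09 + 9.0000e-03 = 9.9000e-02 M. pH = -log(9.9000e-02) = 1.00.

pH = 1.00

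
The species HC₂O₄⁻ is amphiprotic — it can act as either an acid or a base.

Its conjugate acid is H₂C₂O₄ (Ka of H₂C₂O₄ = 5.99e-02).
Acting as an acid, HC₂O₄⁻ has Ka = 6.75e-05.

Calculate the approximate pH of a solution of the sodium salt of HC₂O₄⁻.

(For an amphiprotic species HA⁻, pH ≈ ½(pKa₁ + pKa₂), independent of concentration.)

pKa₁ = -log(5.99e-02) = 1.22; pKa₂ = -log(6.75e-05) = 4.17. For an amphiprotic species, pH ≈ ½(pKa₁ + pKa₂) = ½(1.22 + 4.17) = 2.70.

pH = 2.70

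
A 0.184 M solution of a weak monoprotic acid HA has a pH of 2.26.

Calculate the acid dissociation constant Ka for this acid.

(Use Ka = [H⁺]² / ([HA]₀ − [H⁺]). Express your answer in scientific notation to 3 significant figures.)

[H⁺] = 10^(−pH) = 10^(−2.26) = 5.495e-03 M. For HA ⇌ H⁺ + A⁻, Ka = [H⁺][A⁻]/[HA] = [H⁺]² / ([HA]₀ − [H⁺]) = (5.495e-03)² / (0.184 − 5.495e-03) = 1.69e-04.

K_a = 1.69e-04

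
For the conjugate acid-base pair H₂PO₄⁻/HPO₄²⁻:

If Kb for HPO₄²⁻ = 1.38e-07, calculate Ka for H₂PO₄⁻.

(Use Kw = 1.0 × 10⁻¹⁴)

For a conjugate pair Ka × Kb = Kw, so Ka = Kw/Kb = 1.0 × 10⁻¹⁴ / 1.38e-07 = 7.25e-08.

K_a = 7.25e-08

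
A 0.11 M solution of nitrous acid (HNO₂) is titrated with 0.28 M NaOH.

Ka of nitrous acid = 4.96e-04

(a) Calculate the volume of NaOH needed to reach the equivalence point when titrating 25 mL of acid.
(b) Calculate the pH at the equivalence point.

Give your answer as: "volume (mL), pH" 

moles acid = 0.11 × 25/1000 = 0.00275 mol; V_base = moles/0.28 × 1000 = 9.8 mL. At equivalence only the conjugate base is present: [A⁻] = 0.00275/0.035 = 7.8974e-02 M. Kb = Kw/Ka = 2.02e-11; [OH⁻] = √(Kb × [A⁻]) = 1.2618e-06; pOH = 5.90; pH = 14 - pOH = 8.10.

V = 9.8 mL, pH = 8.10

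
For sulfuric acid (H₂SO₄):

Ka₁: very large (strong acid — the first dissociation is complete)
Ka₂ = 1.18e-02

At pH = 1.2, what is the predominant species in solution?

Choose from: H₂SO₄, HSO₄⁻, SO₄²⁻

The first dissociation is complete, so H₂SO₄ itself is never the predominant species in water; pKa₂ = -log(1.18e-02) = 1.93. For a polyprotic acid the predominant species crosses at each pKa: below pKa_n the protonated form dominates, above it the deprotonated form does. At pH = 1.2, the predominant species is HSO₄⁻.

HSO₄⁻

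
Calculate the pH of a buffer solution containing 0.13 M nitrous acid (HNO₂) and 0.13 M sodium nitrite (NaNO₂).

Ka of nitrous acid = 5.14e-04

pKa = -log(5.14e-04) = 3.29. pH = pKa + log([A⁻]/[HA]) = 3.29 + log(0.13/0.13)

pH = 3.29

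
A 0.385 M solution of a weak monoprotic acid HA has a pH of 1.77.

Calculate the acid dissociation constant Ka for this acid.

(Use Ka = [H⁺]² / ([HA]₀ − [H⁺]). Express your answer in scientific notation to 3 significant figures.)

[H⁺] = 10^(−pH) = 10^(−1.77) = 1.698e-02 M. For HA ⇌ H⁺ + A⁻, Ka = [H⁺][A⁻]/[HA] = [H⁺]² / ([HA]₀ − [H⁺]) = (1.698e-02)² / (0.385 − 1.698e-02) = 7.84e-04.

K_a = 7.84e-04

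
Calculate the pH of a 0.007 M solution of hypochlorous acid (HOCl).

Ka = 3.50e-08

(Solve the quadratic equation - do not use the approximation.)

x² + Ka×x - Ka×C = 0. Using quadratic formula: [H⁺] = 1.5635e-05

pH = 4.81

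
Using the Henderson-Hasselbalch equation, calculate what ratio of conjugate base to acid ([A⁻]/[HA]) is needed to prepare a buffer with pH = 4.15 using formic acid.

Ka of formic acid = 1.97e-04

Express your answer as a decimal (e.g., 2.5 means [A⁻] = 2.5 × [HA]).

pKa = -log(1.97e-04) = 3.7055. pH = pKa + log([A⁻]/[HA]), so log([A⁻]/[HA]) = pH − pKa = 4.15 − 3.7055 = 0.4445. [A⁻]/[HA] = 10^(0.4445) = 2.78

[A⁻]/[HA] = 2.78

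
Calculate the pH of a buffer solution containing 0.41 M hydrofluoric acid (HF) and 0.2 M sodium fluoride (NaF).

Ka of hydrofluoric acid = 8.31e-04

pKa = -log(8.31e-04) = 3.08. pH = pKa + log([A⁻]/[HA]) = 3.08 + log(0.2/0.41)

pH = 2.77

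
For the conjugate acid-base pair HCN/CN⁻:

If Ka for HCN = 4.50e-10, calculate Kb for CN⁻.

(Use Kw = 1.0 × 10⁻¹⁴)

For a conjugate pair Ka × Kb = Kw, so Kb = Kw/Ka = 1.0 × 10⁻¹⁴ / 4.50e-10 = 2.22e-05.

K_b = 2.22e-05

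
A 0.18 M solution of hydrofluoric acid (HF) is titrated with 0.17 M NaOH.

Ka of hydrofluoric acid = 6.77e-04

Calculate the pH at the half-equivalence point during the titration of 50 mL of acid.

At half-equivalence [HA] = [A⁻], so Henderson-Hasselbalch gives pH = pKa = -log(6.77e-04) = 3.17.

pH = pKa = 3.17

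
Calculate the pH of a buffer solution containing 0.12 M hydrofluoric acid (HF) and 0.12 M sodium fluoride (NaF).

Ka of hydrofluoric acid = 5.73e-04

pKa = -log(5.73e-04) = 3.24. pH = pKa + log([A⁻]/[HA]) = 3.24 + log(0.12/0.12)

pH = 3.24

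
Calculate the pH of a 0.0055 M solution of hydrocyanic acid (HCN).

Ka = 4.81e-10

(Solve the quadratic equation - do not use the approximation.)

x² + Ka×x - Ka×C = 0. Using quadratic formula: [H⁺] = 1.6263e-06

pH = 5.79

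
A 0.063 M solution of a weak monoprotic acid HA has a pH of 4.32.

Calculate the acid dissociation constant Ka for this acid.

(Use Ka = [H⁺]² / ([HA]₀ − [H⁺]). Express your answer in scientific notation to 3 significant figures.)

[H⁺] = 10^(−pH) = 10^(−4.32) = 4.786e-05 M. For HA ⇌ H⁺ + A⁻, Ka = [H⁺][A⁻]/[HA] = [H⁺]² / ([HA]₀ − [H⁺]) = (4.786e-05)² / (0.063 − 4.786e-05) = 3.64e-08.

K_a = 3.64e-08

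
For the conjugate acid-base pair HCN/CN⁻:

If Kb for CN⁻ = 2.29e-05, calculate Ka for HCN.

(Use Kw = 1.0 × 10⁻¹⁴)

For a conjugate pair Ka × Kb = Kw, so Ka = Kw/Kb = 1.0 × 10⁻¹⁴ / 2.29e-05 = 4.37e-10.

K_a = 4.37e-10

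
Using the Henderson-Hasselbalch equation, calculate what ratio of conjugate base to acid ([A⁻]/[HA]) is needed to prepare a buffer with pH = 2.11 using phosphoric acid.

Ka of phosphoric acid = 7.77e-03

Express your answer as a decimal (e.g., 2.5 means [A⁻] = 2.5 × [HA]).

pKa = -log(7.77e-03) = 2.1096. pH = pKa + log([A⁻]/[HA]), so log([A⁻]/[HA]) = pH − pKa = 2.11 − 2.1096 = 0.0004. [A⁻]/[HA] = 10^(0.0004) = 1.00

[A⁻]/[HA] = 1.00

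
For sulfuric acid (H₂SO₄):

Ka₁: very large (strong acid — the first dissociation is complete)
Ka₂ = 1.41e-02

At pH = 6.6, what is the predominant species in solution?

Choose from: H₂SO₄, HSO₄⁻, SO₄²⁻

The first dissociation is complete, so H₂SO₄ itself is never the predominant species in water; pKa₂ = -log(1.41e-02) = 1.85. For a polyprotic acid the predominant species crosses at each pKa: below pKa_n the protonated form dominates, above it the deprotonated form does. At pH = 6.6, the predominant species is SO₄²⁻.

SO₄²⁻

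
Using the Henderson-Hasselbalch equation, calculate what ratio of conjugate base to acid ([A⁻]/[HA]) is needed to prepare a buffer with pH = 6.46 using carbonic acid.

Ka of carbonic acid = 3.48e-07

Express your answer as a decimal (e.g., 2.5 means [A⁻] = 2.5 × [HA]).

pKa = -log(3.48e-07) = 6.4584. pH = pKa + log([A⁻]/[HA]), so log([A⁻]/[HA]) = pH − pKa = 6.46 − 6.4584 = 0.0016. [A⁻]/[HA] = 10^(0.0016) = 1.00

[A⁻]/[HA] = 1.00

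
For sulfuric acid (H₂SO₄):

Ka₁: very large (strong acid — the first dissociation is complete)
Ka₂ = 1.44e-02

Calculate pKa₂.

pKa₂ = -log(Ka₂) = -log(1.44e-02) = 1.84.

pK_{a2} = 1.84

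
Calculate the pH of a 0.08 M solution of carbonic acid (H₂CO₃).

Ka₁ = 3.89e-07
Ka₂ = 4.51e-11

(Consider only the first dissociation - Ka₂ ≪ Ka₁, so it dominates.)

First dissociation dominates. From Ka₁ = [H⁺][HA⁻]/[H₂A], x² + Ka₁·x − Ka₁·C = 0 with C = 0.08 M and Ka₁ = 3.89e-07. Solving: [H⁺] = (−Ka₁ + √(Ka₁² + 4·Ka₁·C)) / 2 = 1.7621e-04 M. pH = -log(1.7621e-04) = 3.75.

pH = 3.75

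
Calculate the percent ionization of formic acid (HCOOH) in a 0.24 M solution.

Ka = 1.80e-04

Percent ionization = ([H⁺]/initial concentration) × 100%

Using Ka equilibrium: x² + Ka×x - Ka×C = 0. Solving: [H⁺] = 6.4833e-03. Percent = (6.4833e-03/0.24) × 100

Percent ionization = 2.7%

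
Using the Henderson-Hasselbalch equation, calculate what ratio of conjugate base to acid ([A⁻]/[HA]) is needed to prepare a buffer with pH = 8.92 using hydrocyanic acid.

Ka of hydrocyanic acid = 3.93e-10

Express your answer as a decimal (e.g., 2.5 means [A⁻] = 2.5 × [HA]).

pKa = -log(3.93e-10) = 9.4056. pH = pKa + log([A⁻]/[HA]), so log([A⁻]/[HA]) = pH − pKa = 8.92 − 9.4056 = -0.4856. [A⁻]/[HA] = 10^(-0.4856) = 0.327

[A⁻]/[HA] = 0.327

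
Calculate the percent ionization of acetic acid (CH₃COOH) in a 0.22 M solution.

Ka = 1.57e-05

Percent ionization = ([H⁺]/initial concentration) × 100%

Using Ka equilibrium: x² + Ka×x - Ka×C = 0. Solving: [H⁺] = 1.8507e-03. Percent = (1.8507e-03/0.22) × 100

Percent ionization = 0.841%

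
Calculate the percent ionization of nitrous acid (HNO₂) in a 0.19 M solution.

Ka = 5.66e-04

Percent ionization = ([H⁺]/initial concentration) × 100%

Using Ka equilibrium: x² + Ka×x - Ka×C = 0. Solving: [H⁺] = 1.0091e-02. Percent = (1.0091e-02/0.19) × 100

Percent ionization = 5.31%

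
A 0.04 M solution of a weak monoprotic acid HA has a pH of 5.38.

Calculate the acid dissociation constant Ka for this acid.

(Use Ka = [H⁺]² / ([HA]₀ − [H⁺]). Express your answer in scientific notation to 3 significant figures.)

[H⁺] = 10^(−pH) = 10^(−5.38) = 4.169e-06 M. For HA ⇌ H⁺ + A⁻, Ka = [H⁺][A⁻]/[HA] = [H⁺]² / ([HA]₀ − [H⁺]) = (4.169e-06)² / (0.04 − 4.169e-06) = 4.34e-10.

K_a = 4.34e-10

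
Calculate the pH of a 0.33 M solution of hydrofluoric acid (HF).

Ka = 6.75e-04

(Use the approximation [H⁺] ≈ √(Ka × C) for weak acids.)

[H⁺] = √(Ka × C) = √(6.75e-04 × 0.33) = 1.4925e-02. pH = -log(1.4925e-02)

pH = 1.83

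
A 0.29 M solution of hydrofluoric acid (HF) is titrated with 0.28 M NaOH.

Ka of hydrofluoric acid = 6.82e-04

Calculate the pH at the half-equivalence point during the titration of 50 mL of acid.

At half-equivalence [HA] = [A⁻], so Henderson-Hasselbalch gives pH = pKa = -log(6.82e-04) = 3.17.

pH = pKa = 3.17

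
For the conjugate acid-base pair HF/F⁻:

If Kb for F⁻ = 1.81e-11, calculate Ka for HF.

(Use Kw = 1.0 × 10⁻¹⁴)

For a conjugate pair Ka × Kb = Kw, so Ka = Kw/Kb = 1.0 × 10⁻¹⁴ / 1.81e-11 = 5.52e-04.

K_a = 5.52e-04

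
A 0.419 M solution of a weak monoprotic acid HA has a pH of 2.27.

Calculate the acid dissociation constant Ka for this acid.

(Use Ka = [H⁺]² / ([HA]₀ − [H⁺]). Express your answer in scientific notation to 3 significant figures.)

[H⁺] = 10^(−pH) = 10^(−2.27) = 5.370e-03 M. For HA ⇌ H⁺ + A⁻, Ka = [H⁺][A⁻]/[HA] = [H⁺]² / ([HA]₀ − [H⁺]) = (5.370e-03)² / (0.419 − 5.370e-03) = 6.97e-05.

K_a = 6.97e-05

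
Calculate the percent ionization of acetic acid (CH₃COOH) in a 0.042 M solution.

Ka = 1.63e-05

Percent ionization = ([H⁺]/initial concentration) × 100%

Using Ka equilibrium: x² + Ka×x - Ka×C = 0. Solving: [H⁺] = 8.1930e-04. Percent = (8.1930e-04/0.042) × 100

Percent ionization = 1.95%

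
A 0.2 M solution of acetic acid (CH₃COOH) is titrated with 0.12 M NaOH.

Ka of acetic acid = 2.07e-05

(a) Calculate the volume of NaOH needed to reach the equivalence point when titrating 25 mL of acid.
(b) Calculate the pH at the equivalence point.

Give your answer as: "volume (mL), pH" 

moles acid = 0.2 × 25/1000 = 0.005 mol; V_base = moles/0.12 × 1000 = 41.7 mL. At equivalence only the conjugate base is present: [A⁻] = 0.005/0.067 = 7.5000e-02 M. Kb = Kw/Ka = 4.83e-10; [OH⁻] = √(Kb × [A⁻]) = 6.0193e-06; pOH = 5.22; pH = 14 - pOH = 8.78.

V = 41.7 mL, pH = 8.78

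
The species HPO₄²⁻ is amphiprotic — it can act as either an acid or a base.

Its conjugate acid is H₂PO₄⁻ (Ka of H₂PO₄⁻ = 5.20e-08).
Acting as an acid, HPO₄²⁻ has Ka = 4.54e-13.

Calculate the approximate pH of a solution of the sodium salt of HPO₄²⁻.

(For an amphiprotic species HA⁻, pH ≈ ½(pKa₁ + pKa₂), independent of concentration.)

pKa₁ = -log(5.20e-08) = 7.28; pKa₂ = -log(4.54e-13) = 12.34. For an amphiprotic species, pH ≈ ½(pKa₁ + pKa₂) = ½(7.28 + 12.34) = 9.81.

pH = 9.81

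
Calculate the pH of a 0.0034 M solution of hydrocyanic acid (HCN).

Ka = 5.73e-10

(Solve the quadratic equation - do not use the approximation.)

x² + Ka×x - Ka×C = 0. Using quadratic formula: [H⁺] = 1.3955e-06

pH = 5.86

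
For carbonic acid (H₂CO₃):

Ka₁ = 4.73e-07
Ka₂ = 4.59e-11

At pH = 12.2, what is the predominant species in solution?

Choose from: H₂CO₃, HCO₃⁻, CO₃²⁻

pKa₁ = 6.33, pKa₂ = 10.34. For a polyprotic acid the predominant species crosses at each pKa: below pKa_n the protonated form dominates, above it the deprotonated form does. At pH = 12.2, the predominant species is CO₃²⁻.

CO₃²⁻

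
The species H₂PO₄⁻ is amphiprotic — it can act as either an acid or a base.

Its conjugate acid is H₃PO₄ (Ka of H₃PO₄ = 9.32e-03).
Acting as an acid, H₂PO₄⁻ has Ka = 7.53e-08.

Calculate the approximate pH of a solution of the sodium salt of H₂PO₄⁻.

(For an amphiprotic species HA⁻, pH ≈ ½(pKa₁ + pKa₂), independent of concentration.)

pKa₁ = -log(9.32e-03) = 2.03; pKa₂ = -log(7.53e-08) = 7.12. For an amphiprotic species, pH ≈ ½(pKa₁ + pKa₂) = ½(2.03 + 7.12) = 4.58.

pH = 4.58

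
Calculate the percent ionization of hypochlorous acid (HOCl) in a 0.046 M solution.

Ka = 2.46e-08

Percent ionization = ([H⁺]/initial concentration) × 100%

Using Ka equilibrium: x² + Ka×x - Ka×C = 0. Solving: [H⁺] = 3.3627e-05. Percent = (3.3627e-05/0.046) × 100

Percent ionization = 0.0731%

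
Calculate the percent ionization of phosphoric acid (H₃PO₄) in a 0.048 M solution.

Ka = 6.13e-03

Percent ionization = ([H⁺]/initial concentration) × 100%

Using Ka equilibrium: x² + Ka×x - Ka×C = 0. Solving: [H⁺] = 1.4360e-02. Percent = (1.4360e-02/0.048) × 100

Percent ionization = 29.9%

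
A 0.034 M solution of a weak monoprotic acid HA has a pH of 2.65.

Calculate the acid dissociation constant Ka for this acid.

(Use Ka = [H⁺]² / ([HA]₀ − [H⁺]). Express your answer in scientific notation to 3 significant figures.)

[H⁺] = 10^(−pH) = 10^(−2.65) = 2.239e-03 M. For HA ⇌ H⁺ + A⁻, Ka = [H⁺][A⁻]/[HA] = [H⁺]² / ([HA]₀ − [H⁺]) = (2.239e-03)² / (0.034 − 2.239e-03) = 1.58e-04.

K_a = 1.58e-04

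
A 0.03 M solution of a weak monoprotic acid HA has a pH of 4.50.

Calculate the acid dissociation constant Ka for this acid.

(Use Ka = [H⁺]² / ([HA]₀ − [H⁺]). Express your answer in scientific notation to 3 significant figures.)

[H⁺] = 10^(−pH) = 10^(−4.50) = 3.162e-05 M. For HA ⇌ H⁺ + A⁻, Ka = [H⁺][A⁻]/[HA] = [H⁺]² / ([HA]₀ − [H⁺]) = (3.162e-05)² / (0.03 − 3.162e-05) = 3.34e-08.

K_a = 3.34e-08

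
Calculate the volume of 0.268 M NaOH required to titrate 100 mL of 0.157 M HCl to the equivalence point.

At equivalence: moles acid = moles base. moles HCl = 0.157 × 100/1000 = 0.0157 mol. V_base = moles / 0.268 × 1000 = 58.6 mL.

V_{base} = 58.6 mL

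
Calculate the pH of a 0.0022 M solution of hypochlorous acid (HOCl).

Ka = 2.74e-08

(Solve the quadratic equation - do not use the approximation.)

x² + Ka×x - Ka×C = 0. Using quadratic formula: [H⁺] = 7.7503e-06

pH = 5.11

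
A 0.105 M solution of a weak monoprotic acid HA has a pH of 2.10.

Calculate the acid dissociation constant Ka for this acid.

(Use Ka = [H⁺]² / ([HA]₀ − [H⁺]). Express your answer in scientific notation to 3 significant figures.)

[H⁺] = 10^(−pH) = 10^(−2.10) = 7.943e-03 M. For HA ⇌ H⁺ + A⁻, Ka = [H⁺][A⁻]/[HA] = [H⁺]² / ([HA]₀ − [H⁺]) = (7.943e-03)² / (0.105 − 7.943e-03) = 6.50e-04.

K_a = 6.50e-04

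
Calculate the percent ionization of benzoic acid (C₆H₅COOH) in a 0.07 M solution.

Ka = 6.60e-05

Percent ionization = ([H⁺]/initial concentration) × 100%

Using Ka equilibrium: x² + Ka×x - Ka×C = 0. Solving: [H⁺] = 2.1167e-03. Percent = (2.1167e-03/0.07) × 100

Percent ionization = 3.02%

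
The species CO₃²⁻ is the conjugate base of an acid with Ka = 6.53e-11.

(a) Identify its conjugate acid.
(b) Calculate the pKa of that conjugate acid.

(a) The conjugate acid is formed by adding one H⁺ to CO₃²⁻, giving HCO₃⁻. (b) pKa = -log(Ka) = -log(6.53e-11) = 10.19.

Conjugate acid: HCO₃⁻; pK_a = 10.19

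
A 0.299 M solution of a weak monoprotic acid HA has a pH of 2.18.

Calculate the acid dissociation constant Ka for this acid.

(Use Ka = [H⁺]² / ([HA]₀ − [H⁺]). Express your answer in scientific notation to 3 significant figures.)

[H⁺] = 10^(−pH) = 10^(−2.18) = 6.607e-03 M. For HA ⇌ H⁺ + A⁻, Ka = [H⁺][A⁻]/[HA] = [H⁺]² / ([HA]₀ − [H⁺]) = (6.607e-03)² / (0.299 − 6.607e-03) = 1.49e-04.

K_a = 1.49e-04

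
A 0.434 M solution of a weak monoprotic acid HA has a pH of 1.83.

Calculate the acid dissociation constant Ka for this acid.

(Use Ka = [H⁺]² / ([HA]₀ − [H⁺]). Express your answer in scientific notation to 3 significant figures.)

[H⁺] = 10^(−pH) = 10^(−1.83) = 1.479e-02 M. For HA ⇌ H⁺ + A⁻, Ka = [H⁺][A⁻]/[HA] = [H⁺]² / ([HA]₀ − [H⁺]) = (1.479e-02)² / (0.434 − 1.479e-02) = 5.22e-04.

K_a = 5.22e-04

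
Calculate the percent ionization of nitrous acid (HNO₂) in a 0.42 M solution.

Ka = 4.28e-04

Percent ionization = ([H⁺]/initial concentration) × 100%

Using Ka equilibrium: x² + Ka×x - Ka×C = 0. Solving: [H⁺] = 1.3195e-02. Percent = (1.3195e-02/0.42) × 100

Percent ionization = 3.14%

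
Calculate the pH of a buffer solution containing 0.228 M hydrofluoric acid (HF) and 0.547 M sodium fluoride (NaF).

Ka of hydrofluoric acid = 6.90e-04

pKa = -log(6.90e-04) = 3.16. pH = pKa + log([A⁻]/[HA]) = 3.16 + log(0.547/0.228)

pH = 3.54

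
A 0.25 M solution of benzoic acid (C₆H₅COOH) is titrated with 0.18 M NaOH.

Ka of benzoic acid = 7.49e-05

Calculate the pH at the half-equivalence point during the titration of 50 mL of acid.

At half-equivalence [HA] = [A⁻], so Henderson-Hasselbalch gives pH = pKa = -log(7.49e-05) = 4.13.

pH = pKa = 4.13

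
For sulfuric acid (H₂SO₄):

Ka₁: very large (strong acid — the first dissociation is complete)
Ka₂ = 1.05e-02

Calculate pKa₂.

pKa₂ = -log(Ka₂) = -log(1.05e-02) = 1.98.

pK_{a2} = 1.98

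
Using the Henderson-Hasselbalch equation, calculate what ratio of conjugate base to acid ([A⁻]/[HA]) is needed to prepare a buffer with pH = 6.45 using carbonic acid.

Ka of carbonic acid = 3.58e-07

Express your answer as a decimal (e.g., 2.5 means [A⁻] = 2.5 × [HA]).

pKa = -log(3.58e-07) = 6.4461. pH = pKa + log([A⁻]/[HA]), so log([A⁻]/[HA]) = pH − pKa = 6.45 − 6.4461 = 0.0039. [A⁻]/[HA] = 10^(0.0039) = 1.01

[A⁻]/[HA] = 1.01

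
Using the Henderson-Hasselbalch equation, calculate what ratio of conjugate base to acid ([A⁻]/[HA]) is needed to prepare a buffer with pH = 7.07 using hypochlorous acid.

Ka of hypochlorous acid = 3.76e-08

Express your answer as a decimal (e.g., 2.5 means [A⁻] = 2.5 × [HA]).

pKa = -log(3.76e-08) = 7.4248. pH = pKa + log([A⁻]/[HA]), so log([A⁻]/[HA]) = pH − pKa = 7.07 − 7.4248 = -0.3548. [A⁻]/[HA] = 10^(-0.3548) = 0.442

[A⁻]/[HA] = 0.442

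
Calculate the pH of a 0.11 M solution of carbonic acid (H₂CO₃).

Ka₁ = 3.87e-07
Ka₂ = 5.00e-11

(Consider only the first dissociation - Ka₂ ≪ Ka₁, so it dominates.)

First dissociation dominates. From Ka₁ = [H⁺][HA⁻]/[H₂A], x² + Ka₁·x − Ka₁·C = 0 with C = 0.11 M and Ka₁ = 3.87e-07. Solving: [H⁺] = (−Ka₁ + √(Ka₁² + 4·Ka₁·C)) / 2 = 2.0613e-04 M. pH = -log(2.0613e-04) = 3.69.

pH = 3.69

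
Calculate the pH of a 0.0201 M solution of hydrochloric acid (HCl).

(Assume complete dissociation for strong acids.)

[H⁺] = 0.0201 M for strong acid. pH = -log[H⁺] = -log(0.0201)

pH = 1.70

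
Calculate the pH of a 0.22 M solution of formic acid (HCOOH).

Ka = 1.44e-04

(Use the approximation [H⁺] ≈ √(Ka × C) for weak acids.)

[H⁺] = √(Ka × C) = √(1.44e-04 × 0.22) = 5.6285e-03. pH = -log(5.6285e-03)

pH = 2.25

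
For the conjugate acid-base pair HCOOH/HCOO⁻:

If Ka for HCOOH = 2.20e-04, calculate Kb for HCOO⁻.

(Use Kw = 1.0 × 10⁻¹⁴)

For a conjugate pair Ka × Kb = Kw, so Kb = Kw/Ka = 1.0 × 10⁻¹⁴ / 2.20e-04 = 4.55e-11.

K_b = 4.55e-11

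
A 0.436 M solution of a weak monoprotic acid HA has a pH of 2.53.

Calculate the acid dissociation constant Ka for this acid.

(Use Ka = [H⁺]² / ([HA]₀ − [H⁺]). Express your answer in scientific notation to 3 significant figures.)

[H⁺] = 10^(−pH) = 10^(−2.53) = 2.951e-03 M. For HA ⇌ H⁺ + A⁻, Ka = [H⁺][A⁻]/[HA] = [H⁺]² / ([HA]₀ − [H⁺]) = (2.951e-03)² / (0.436 − 2.951e-03) = 2.01e-05.

K_a = 2.01e-05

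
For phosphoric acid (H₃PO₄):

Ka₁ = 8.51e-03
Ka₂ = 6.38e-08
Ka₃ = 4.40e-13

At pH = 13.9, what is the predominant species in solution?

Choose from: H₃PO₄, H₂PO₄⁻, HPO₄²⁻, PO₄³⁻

pKa₁ = 2.07, pKa₂ = 7.20, pKa₃ = 12.36. For a polyprotic acid the predominant species crosses at each pKa: below pKa_n the protonated form dominates, above it the deprotonated form does. At pH = 13.9, the predominant species is PO₄³⁻.

PO₄³⁻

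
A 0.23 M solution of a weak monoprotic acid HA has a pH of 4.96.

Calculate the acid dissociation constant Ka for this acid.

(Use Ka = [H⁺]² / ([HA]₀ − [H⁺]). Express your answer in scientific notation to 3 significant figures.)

[H⁺] = 10^(−pH) = 10^(−4.96) = 1.096e-05 M. For HA ⇌ H⁺ + A⁻, Ka = [H⁺][A⁻]/[HA] = [H⁺]² / ([HA]₀ − [H⁺]) = (1.096e-05)² / (0.23 − 1.096e-05) = 5.23e-10.

K_a = 5.23e-10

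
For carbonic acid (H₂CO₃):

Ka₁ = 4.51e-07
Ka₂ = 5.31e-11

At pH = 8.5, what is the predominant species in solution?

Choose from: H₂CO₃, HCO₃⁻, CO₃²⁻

pKa₁ = 6.35, pKa₂ = 10.27. For a polyprotic acid the predominant species crosses at each pKa: below pKa_n the protonated form dominates, above it the deprotonated form does. At pH = 8.5, the predominant species is HCO₃⁻.

HCO₃⁻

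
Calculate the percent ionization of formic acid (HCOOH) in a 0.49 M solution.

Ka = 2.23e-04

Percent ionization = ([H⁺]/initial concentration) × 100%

Using Ka equilibrium: x² + Ka×x - Ka×C = 0. Solving: [H⁺] = 1.0342e-02. Percent = (1.0342e-02/0.49) × 100

Percent ionization = 2.11%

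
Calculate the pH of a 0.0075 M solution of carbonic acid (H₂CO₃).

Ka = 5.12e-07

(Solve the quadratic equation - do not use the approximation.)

x² + Ka×x - Ka×C = 0. Using quadratic formula: [H⁺] = 6.1712e-05

pH = 4.21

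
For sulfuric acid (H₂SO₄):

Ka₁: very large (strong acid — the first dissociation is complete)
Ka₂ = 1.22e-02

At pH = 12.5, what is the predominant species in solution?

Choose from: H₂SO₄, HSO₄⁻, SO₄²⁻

The first dissociation is complete, so H₂SO₄ itself is never the predominant species in water; pKa₂ = -log(1.22e-02) = 1.91. For a polyprotic acid the predominant species crosses at each pKa: below pKa_n the protonated form dominates, above it the deprotonated form does. At pH = 12.5, the predominant species is SO₄²⁻.

SO₄²⁻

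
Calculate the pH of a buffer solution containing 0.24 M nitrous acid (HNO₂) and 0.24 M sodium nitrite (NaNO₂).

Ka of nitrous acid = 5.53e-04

pKa = -log(5.53e-04) = 3.26. pH = pKa + log([A⁻]/[HA]) = 3.26 + log(0.24/0.24)

pH = 3.26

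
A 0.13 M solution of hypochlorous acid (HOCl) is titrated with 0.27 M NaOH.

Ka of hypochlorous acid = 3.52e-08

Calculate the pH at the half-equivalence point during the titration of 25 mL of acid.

At half-equivalence [HA] = [A⁻], so Henderson-Hasselbalch gives pH = pKa = -log(3.52e-08) = 7.45.

pH = pKa = 7.45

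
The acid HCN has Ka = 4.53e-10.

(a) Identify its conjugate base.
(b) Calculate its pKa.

(a) The conjugate base is formed by removing one H⁺ from HCN, giving CN⁻. (b) pKa = -log(Ka) = -log(4.53e-10) = 9.34.

Conjugate base: CN⁻; pK_a = 9.34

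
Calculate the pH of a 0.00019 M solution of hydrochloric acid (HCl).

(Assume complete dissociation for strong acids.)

[H⁺] = 0.00019 M for strong acid. pH = -log[H⁺] = -log(0.00019)

pH = 3.72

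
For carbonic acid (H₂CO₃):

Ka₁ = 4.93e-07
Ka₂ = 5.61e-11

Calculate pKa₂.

pKa₂ = -log(Ka₂) = -log(5.61e-11) = 10.25.

pK_{a2} = 10.25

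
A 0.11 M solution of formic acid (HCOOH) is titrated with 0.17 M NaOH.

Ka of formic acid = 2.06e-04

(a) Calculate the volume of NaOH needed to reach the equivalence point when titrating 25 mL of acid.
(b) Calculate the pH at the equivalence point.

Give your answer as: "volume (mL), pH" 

moles acid = 0.11 × 25/1000 = 0.00275 mol; V_base = moles/0.17 × 1000 = 16.2 mL. At equivalence only the conjugate base is present: [A⁻] = 0.00275/0.041 = 6.6786e-02 M. Kb = Kw/Ka = 4.85e-11; [OH⁻] = √(Kb × [A⁻]) = 1.8006e-06; pOH = 5.74; pH = 14 - pOH = 8.26.

V = 16.2 mL, pH = 8.26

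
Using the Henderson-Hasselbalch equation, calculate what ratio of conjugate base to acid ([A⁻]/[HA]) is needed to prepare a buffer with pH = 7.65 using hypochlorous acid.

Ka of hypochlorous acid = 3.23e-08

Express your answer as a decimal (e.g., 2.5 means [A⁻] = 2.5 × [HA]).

pKa = -log(3.23e-08) = 7.4908. pH = pKa + log([A⁻]/[HA]), so log([A⁻]/[HA]) = pH − pKa = 7.65 − 7.4908 = 0.1592. [A⁻]/[HA] = 10^(0.1592) = 1.44

[A⁻]/[HA] = 1.44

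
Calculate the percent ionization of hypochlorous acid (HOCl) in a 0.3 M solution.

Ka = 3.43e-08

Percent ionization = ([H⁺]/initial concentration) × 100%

Using Ka equilibrium: x² + Ka×x - Ka×C = 0. Solving: [H⁺] = 1.0142e-04. Percent = (1.0142e-04/0.3) × 100

Percent ionization = 0.0338%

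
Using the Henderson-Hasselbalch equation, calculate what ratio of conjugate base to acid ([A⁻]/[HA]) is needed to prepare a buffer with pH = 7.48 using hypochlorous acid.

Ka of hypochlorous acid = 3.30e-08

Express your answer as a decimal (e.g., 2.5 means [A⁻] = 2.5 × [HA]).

pKa = -log(3.30e-08) = 7.4815. pH = pKa + log([A⁻]/[HA]), so log([A⁻]/[HA]) = pH − pKa = 7.48 − 7.4815 = -0.0015. [A⁻]/[HA] = 10^(-0.0015) = 0.997

[A⁻]/[HA] = 0.997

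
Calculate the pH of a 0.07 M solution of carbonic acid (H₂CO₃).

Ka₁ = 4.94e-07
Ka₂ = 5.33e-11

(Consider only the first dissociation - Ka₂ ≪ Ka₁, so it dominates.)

First dissociation dominates. From Ka₁ = [H⁺][HA⁻]/[H₂A], x² + Ka₁·x − Ka₁·C = 0 with C = 0.07 M and Ka₁ = 4.94e-07. Solving: [H⁺] = (−Ka₁ + √(Ka₁² + 4·Ka₁·C)) / 2 = 1.8571e-04 M. pH = -log(1.8571e-04) = 3.73.

pH = 3.73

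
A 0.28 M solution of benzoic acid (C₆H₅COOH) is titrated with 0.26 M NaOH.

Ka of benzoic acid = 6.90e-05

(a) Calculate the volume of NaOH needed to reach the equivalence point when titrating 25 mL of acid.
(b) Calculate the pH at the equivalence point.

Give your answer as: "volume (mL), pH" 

moles acid = 0.28 × 25/1000 = 0.007 mol; V_base = moles/0.26 × 1000 = 26.9 mL. At equivalence only the conjugate base is present: [A⁻] = 0.007/0.052 = 1.3481e-01 M. Kb = Kw/Ka = 1.45e-10; [OH⁻] = √(Kb × [A⁻]) = 4.4202e-06; pOH = 5.35; pH = 14 - pOH = 8.65.

V = 26.9 mL, pH = 8.65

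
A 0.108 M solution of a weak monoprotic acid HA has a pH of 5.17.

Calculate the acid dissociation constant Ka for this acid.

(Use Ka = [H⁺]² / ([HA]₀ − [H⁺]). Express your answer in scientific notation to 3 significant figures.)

[H⁺] = 10^(−pH) = 10^(−5.17) = 6.761e-06 M. For HA ⇌ H⁺ + A⁻, Ka = [H⁺][A⁻]/[HA] = [H⁺]² / ([HA]₀ − [H⁺]) = (6.761e-06)² / (0.108 − 6.761e-06) = 4.23e-10.

K_a = 4.23e-10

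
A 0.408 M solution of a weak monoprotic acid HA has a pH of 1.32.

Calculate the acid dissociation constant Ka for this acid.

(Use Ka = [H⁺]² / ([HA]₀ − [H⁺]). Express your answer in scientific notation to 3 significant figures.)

[H⁺] = 10^(−pH) = 10^(−1.32) = 4.786e-02 M. For HA ⇌ H⁺ + A⁻, Ka = [H⁺][A⁻]/[HA] = [H⁺]² / ([HA]₀ − [H⁺]) = (4.786e-02)² / (0.408 − 4.786e-02) = 6.36e-03.

K_a = 6.36e-03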